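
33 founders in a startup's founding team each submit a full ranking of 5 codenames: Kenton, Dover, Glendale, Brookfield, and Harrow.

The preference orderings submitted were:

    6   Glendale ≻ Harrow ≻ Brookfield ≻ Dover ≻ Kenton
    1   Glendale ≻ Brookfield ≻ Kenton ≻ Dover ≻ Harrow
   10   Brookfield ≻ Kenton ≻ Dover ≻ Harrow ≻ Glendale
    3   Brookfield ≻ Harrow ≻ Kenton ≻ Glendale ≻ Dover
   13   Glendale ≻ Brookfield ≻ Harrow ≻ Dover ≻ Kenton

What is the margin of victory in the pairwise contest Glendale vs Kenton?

Ballots ranking Glendale above Kenton: 6+1+13 = 20.
Ballots ranking Kenton above Glendale: 10+3 = 13.
Glendale wins 20–13, a margin of 7.

7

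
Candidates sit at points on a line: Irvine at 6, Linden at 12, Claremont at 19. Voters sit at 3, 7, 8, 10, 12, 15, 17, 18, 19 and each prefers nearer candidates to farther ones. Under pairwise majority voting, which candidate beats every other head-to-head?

Linden

With single-peaked preferences on a line, the Condorcet winner is the candidate closest to the median voter.
The median voter (position 12) is closest to Linden at 12.
Check: Linden vs Claremont — voters closer to Linden: 6 of 9.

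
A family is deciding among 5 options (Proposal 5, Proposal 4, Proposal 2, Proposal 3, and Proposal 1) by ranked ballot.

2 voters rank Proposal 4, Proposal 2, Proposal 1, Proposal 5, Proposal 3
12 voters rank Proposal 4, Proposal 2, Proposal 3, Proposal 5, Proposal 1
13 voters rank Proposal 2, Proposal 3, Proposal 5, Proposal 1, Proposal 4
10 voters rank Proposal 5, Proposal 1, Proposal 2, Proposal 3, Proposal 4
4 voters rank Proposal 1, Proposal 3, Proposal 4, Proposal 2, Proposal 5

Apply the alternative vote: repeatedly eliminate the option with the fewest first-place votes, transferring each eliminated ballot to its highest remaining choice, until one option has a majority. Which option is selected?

Round 1: Proposal 4 14, Proposal 2 13, Proposal 5 10, Proposal 1 4, Proposal 3 0. Proposal 3 has the fewest and is eliminated.
Round 2: Proposal 4 14, Proposal 2 13, Proposal 5 10, Proposal 1 4. Proposal 1 has the fewest and is eliminated.
Round 3: Proposal 4 18, Proposal 2 13, Proposal 5 10. Proposal 5 has the fewest and is eliminated.
Round 4: Proposal 2 23, Proposal 4 18. Proposal 2 has a majority.

Proposal 2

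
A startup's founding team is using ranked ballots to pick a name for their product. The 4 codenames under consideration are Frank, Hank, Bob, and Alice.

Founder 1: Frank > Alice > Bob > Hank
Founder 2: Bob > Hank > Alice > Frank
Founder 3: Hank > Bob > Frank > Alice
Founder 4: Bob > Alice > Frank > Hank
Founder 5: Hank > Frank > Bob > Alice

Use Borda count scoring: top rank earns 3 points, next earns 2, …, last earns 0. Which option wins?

Bob

Borda scores:
  Frank: 3 + 0 + 1 + 1 + 2 = 7
  Hank: 0 + 2 + 3 + 0 + 3 = 8
  Bob: 1 + 3 + 2 + 3 + 1 = 10
  Alice: 2 + 1 + 0 + 2 + 0 = 5
Bob has the highest total.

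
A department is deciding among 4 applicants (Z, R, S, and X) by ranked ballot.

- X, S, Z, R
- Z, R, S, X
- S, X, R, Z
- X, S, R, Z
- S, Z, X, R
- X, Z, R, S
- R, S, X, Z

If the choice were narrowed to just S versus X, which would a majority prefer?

Ballots ranking S above X: 4.
Ballots ranking X above S: 3.
S wins the head-to-head, 4–3.

S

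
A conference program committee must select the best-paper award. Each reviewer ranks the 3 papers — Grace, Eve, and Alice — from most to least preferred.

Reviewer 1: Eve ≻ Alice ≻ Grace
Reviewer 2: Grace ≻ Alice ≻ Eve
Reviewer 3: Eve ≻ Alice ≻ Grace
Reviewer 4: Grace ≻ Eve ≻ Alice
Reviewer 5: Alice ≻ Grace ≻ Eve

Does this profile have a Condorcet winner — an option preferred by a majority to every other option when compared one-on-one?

Head-to-head results (5 voters total):
Grace vs Eve: Grace wins 3–2.
Grace vs Alice: Alice wins 3–2.
Eve vs Alice: Eve wins 3–2.
No candidate beats all others: Grace beats Eve beats Alice beats Grace, a majority cycle.

No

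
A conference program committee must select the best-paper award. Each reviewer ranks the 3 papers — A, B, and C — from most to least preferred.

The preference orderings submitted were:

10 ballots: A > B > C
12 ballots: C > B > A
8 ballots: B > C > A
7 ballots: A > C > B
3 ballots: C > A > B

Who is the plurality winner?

First-place vote totals:
  A: 17
  B: 8
  C: 15
A has the most first-place votes.

A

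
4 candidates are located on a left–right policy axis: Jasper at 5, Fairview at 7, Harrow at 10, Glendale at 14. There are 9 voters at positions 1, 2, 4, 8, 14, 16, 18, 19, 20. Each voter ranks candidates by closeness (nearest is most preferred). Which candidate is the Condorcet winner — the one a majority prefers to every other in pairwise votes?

With single-peaked preferences on a line, the Condorcet winner is the candidate closest to the median voter.
The median voter (position 14) is closest to Glendale at 14.
Check: Glendale vs Harrow — voters closer to Glendale: 5 of 9.

Glendale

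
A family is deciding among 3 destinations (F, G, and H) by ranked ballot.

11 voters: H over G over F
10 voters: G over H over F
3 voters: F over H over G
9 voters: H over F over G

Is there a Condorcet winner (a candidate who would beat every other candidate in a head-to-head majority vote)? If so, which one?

Head-to-head results (33 voters total):
F vs G: G wins 21–12.
F vs H: H wins 30–3.
G vs H: H wins 23–10.
H beats each rival — F (30–3), G (23–10) — so H is the Condorcet winner.

H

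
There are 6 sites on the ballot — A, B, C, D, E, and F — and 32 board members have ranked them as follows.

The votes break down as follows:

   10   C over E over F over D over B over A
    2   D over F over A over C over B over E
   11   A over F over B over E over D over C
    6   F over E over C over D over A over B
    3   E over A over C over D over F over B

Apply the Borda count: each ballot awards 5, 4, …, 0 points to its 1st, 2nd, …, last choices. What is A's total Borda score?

Borda scores:
  A: 10·0 + 2·3 + 11·5 + 6·1 + 3·4 = 79
  B: 10·1 + 2·1 + 11·3 + 6·0 + 3·0 = 45
  C: 10·5 + 2·2 + 11·0 + 6·3 + 3·3 = 81
  D: 10·2 + 2·5 + 11·1 + 6·2 + 3·2 = 59
  E: 10·4 + 2·0 + 11·2 + 6·4 + 3·5 = 101
  F: 10·3 + 2·4 + 11·4 + 6·5 + 3·1 = 115

79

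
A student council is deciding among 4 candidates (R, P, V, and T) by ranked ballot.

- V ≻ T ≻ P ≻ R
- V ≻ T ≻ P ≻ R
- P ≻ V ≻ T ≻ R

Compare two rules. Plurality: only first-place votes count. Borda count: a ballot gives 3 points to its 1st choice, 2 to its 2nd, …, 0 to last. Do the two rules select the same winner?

Yes

Plurality first-place counts: R 0, P 1, V 2, T 0 → V.
Borda totals: R 0, P 5, V 8, T 5 → V.
The two rules agree on V.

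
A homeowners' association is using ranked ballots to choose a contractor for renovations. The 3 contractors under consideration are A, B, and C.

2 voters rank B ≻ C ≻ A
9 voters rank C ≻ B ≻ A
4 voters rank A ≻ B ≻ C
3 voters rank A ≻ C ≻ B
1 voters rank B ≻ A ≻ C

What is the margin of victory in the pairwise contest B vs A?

Ballots ranking B above A: 2+9+1 = 12.
Ballots ranking A above B: 4+3 = 7.
B wins 12–7, a margin of 5.

5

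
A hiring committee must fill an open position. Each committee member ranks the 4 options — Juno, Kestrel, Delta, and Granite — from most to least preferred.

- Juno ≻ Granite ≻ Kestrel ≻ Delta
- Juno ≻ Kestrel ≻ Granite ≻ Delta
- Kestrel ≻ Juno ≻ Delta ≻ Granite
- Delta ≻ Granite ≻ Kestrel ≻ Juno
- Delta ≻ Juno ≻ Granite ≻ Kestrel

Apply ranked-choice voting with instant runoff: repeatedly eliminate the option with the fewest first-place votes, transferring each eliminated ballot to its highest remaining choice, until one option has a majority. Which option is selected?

Round 1: Juno 2, Delta 2, Kestrel 1, Granite 0. Granite has the fewest and is eliminated.
Round 2: Juno 2, Delta 2, Kestrel 1. Kestrel has the fewest and is eliminated.
Round 3: Juno 3, Delta 2. Juno has a majority.

Juno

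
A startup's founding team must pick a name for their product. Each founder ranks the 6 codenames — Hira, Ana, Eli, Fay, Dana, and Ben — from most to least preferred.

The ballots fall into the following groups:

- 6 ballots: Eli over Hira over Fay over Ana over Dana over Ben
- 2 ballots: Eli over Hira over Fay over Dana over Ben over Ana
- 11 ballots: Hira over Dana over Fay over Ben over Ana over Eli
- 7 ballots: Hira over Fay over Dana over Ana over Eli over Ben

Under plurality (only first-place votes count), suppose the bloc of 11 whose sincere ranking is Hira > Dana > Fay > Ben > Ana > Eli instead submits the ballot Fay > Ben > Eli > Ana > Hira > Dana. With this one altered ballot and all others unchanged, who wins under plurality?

First-place totals with the altered ballot: Hira 7, Ana 0, Eli 8, Fay 11, Dana 0, Ben 0.
The switch changes the winner from Hira to Fay.

Fay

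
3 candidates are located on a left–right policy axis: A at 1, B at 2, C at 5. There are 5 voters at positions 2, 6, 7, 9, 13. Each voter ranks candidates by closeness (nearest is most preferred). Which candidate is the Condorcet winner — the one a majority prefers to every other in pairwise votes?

C

With single-peaked preferences on a line, the Condorcet winner is the candidate closest to the median voter.
The median voter (position 7) is closest to C at 5.
Check: C vs B — voters closer to C: 4 of 5.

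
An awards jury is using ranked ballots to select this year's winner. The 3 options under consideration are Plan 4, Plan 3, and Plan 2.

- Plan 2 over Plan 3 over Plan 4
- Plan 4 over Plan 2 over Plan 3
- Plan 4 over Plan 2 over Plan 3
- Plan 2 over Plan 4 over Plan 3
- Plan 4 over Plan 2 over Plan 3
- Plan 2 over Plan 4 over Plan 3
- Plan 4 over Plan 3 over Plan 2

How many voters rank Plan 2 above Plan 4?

3

Ballots ranking Plan 2 above Plan 4: 3.
Ballots ranking Plan 4 above Plan 2: 4.
So 3 of 7 voters prefer Plan 2 to Plan 4.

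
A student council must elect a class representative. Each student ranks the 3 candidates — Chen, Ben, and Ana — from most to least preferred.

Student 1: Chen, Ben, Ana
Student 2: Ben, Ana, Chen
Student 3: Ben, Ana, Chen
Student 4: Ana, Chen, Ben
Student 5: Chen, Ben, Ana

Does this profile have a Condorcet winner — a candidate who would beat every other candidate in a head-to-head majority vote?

Head-to-head results (5 voters total):
Chen vs Ben: Chen wins 3–2.
Chen vs Ana: Ana wins 3–2.
Ben vs Ana: Ben wins 4–1.
No candidate beats all others: Chen beats Ben beats Ana beats Chen, a majority cycle.

No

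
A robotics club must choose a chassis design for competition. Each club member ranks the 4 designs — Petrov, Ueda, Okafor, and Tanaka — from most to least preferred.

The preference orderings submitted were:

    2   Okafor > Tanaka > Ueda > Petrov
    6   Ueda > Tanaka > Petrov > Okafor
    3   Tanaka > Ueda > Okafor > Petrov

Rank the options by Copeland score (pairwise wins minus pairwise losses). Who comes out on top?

Ueda

Pairwise results:
  Petrov vs Ueda: Ueda wins 11–0.
  Petrov vs Okafor: Petrov wins 6–5.
  Petrov vs Tanaka: Tanaka wins 11–0.
  Ueda vs Okafor: Ueda wins 9–2.
  Ueda vs Tanaka: Ueda wins 6–5.
  Okafor vs Tanaka: Tanaka wins 9–2.
Copeland scores (wins − losses):
  Petrov: 1 − 2 = -1
  Ueda: 3 − 0 = 3
  Okafor: 0 − 3 = -3
  Tanaka: 2 − 1 = 1
Ueda has the best Copeland score.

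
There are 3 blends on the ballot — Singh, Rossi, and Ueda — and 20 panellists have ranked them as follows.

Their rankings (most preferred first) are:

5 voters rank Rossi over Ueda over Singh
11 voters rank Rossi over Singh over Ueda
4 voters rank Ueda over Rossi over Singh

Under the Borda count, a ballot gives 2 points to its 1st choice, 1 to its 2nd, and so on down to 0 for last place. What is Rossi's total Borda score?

Borda scores:
  Singh: 5·0 + 11·1 + 4·0 = 11
  Rossi: 5·2 + 11·2 + 4·1 = 36
  Ueda: 5·1 + 11·0 + 4·2 = 13

36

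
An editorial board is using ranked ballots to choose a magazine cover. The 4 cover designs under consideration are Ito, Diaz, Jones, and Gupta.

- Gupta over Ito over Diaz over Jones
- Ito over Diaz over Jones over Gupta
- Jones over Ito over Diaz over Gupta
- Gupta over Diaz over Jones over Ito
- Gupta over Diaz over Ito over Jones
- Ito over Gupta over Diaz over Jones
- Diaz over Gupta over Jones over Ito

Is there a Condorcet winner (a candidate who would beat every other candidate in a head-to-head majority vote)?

Head-to-head results (7 voters total):
Ito vs Diaz: Ito wins 4–3.
Ito vs Jones: Ito wins 4–3.
Ito vs Gupta: Gupta wins 4–3.
Diaz vs Jones: Diaz wins 6–1.
Diaz vs Gupta: Gupta wins 4–3.
Jones vs Gupta: Gupta wins 5–2.
Gupta beats each rival — Ito (4–3), Diaz (4–3), Jones (5–2) — so Gupta is the Condorcet winner.

Yes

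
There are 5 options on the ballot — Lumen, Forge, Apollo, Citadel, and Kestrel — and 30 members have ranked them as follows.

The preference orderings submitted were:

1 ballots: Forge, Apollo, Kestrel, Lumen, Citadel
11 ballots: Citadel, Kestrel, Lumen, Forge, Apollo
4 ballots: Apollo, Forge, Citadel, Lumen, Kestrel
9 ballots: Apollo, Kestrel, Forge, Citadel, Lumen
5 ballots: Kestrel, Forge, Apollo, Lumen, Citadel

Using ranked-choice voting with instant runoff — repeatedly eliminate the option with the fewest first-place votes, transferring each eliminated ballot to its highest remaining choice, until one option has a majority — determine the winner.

Apollo

Round 1: Apollo 13, Citadel 11, Kestrel 5, Forge 1, Lumen 0. Lumen has the fewest and is eliminated.
Round 2: Apollo 13, Citadel 11, Kestrel 5, Forge 1. Forge has the fewest and is eliminated.
Round 3: Apollo 14, Citadel 11, Kestrel 5. Kestrel has the fewest and is eliminated.
Round 4: Apollo 19, Citadel 11. Apollo has a majority.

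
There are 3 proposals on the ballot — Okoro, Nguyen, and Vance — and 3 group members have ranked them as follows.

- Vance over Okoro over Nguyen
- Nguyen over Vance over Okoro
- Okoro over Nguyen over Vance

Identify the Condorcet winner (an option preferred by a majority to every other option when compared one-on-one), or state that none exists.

None — there is no Condorcet winner

Head-to-head results (3 voters total):
Okoro vs Nguyen: Okoro wins 2–1.
Okoro vs Vance: Vance wins 2–1.
Nguyen vs Vance: Nguyen wins 2–1.
No candidate beats all others: Okoro beats Nguyen beats Vance beats Okoro, a majority cycle.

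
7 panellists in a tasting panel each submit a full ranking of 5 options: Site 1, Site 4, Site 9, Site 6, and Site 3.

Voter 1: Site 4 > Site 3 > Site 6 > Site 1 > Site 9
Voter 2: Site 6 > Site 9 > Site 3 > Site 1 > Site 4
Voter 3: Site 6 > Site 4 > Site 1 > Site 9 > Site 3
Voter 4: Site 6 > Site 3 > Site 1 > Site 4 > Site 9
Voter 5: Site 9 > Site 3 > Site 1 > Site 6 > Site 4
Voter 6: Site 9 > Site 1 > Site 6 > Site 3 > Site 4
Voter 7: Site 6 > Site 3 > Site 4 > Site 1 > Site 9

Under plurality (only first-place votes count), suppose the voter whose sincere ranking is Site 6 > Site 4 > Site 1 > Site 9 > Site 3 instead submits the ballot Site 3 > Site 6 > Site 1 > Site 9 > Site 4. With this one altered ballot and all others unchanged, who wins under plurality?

First-place totals with the altered ballot: Site 1 0, Site 4 1, Site 9 2, Site 6 3, Site 3 1.
The winner is unchanged: still Site 6.

Site 6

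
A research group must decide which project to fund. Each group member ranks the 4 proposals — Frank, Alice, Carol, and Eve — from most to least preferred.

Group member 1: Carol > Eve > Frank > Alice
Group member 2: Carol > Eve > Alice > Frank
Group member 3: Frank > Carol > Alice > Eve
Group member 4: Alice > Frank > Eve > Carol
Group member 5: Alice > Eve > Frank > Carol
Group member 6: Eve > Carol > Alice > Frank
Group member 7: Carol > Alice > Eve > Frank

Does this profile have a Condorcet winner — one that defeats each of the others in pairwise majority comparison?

Head-to-head results (7 voters total):
Frank vs Alice: Alice wins 5–2.
Frank vs Carol: Carol wins 4–3.
Frank vs Eve: Eve wins 5–2.
Alice vs Carol: Carol wins 5–2.
Alice vs Eve: Alice wins 4–3.
Carol vs Eve: Carol wins 4–3.
Carol beats each rival — Frank (4–3), Alice (5–2), Eve (4–3) — so Carol is the Condorcet winner.

Yes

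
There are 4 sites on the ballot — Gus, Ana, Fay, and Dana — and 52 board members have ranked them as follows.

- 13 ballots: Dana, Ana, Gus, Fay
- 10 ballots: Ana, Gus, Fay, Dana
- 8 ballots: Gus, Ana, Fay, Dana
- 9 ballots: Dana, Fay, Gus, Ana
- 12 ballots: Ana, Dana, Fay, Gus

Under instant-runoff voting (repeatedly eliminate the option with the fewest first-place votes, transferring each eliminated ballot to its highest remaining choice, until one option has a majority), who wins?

Ana

Round 1: Ana 22, Dana 22, Gus 8, Fay 0. Fay has the fewest and is eliminated.
Round 2: Ana 22, Dana 22, Gus 8. Gus has the fewest and is eliminated.
Round 3: Ana 30, Dana 22. Ana has a majority.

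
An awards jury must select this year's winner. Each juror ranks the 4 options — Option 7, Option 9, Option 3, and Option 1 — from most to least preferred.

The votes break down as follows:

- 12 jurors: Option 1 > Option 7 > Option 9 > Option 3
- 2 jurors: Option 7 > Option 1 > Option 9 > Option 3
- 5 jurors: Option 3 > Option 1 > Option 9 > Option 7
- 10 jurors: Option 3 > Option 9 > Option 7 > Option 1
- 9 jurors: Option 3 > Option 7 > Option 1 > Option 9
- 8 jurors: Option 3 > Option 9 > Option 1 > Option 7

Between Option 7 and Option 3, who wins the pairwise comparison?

Ballots ranking Option 7 above Option 3: 12+2 = 14.
Ballots ranking Option 3 above Option 7: 5+10+9+8 = 32.
Option 3 wins the head-to-head, 32–14.

Option 3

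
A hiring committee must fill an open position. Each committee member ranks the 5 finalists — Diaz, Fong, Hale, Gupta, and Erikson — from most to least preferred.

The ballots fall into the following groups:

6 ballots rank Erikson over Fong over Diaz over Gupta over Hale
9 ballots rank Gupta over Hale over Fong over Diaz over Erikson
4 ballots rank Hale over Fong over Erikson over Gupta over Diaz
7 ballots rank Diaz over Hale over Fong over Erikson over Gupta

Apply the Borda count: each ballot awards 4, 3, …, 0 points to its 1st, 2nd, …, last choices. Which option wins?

Hale

Borda scores:
  Diaz: 6·2 + 9·1 + 4·0 + 7·4 = 49
  Fong: 6·3 + 9·2 + 4·3 + 7·2 = 62
  Hale: 6·0 + 9·3 + 4·4 + 7·3 = 64
  Gupta: 6·1 + 9·4 + 4·1 + 7·0 = 46
  Erikson: 6·4 + 9·0 + 4·2 + 7·1 = 39
Hale has the highest total.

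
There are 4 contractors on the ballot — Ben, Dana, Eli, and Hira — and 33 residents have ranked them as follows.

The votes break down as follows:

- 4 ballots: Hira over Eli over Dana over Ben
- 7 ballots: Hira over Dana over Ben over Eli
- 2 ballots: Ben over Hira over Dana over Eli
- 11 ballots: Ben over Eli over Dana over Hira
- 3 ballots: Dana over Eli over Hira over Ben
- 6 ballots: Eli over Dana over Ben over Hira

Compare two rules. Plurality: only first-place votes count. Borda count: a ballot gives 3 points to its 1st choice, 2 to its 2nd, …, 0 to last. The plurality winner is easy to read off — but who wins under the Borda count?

Eli

Plurality first-place counts: Ben 13, Dana 3, Eli 6, Hira 11 → Ben.
Borda totals: Ben 52, Dana 52, Eli 54, Hira 40 → Eli.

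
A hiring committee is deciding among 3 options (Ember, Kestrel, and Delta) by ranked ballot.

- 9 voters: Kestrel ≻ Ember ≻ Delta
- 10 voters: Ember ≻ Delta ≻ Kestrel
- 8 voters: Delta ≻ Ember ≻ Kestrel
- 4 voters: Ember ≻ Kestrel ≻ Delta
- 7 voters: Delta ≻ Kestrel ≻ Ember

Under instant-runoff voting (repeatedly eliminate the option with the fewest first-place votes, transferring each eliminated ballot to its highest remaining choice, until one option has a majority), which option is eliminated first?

Kestrel

Round 1: Delta 15, Ember 14, Kestrel 9. Kestrel has the fewest and is eliminated.
Round 2: Ember 23, Delta 15. Ember has a majority.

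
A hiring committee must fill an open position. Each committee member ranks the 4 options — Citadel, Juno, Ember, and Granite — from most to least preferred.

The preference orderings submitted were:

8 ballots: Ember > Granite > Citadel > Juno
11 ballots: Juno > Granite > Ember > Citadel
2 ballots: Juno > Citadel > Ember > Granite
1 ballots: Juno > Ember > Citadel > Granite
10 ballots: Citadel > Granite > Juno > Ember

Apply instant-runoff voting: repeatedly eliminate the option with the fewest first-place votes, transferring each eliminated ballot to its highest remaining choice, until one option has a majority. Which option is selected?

Citadel

Round 1: Juno 14, Citadel 10, Ember 8, Granite 0. Granite has the fewest and is eliminated.
Round 2: Juno 14, Citadel 10, Ember 8. Ember has the fewest and is eliminated.
Round 3: Citadel 18, Juno 14. Citadel has a majority.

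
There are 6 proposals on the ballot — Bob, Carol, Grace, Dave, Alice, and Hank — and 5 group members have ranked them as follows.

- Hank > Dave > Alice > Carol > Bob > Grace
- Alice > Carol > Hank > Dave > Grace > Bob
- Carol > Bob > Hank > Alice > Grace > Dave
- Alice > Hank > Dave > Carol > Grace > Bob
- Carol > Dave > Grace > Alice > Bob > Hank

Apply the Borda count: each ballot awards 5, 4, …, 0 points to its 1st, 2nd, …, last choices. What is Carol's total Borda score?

Borda scores:
  Bob: 1 + 0 + 4 + 0 + 1 = 6
  Carol: 2 + 4 + 5 + 2 + 5 = 18
  Grace: 0 + 1 + 1 + 1 + 3 = 6
  Dave: 4 + 2 + 0 + 3 + 4 = 13
  Alice: 3 + 5 + 2 + 5 + 2 = 17
  Hank: 5 + 3 + 3 + 4 + 0 = 15

18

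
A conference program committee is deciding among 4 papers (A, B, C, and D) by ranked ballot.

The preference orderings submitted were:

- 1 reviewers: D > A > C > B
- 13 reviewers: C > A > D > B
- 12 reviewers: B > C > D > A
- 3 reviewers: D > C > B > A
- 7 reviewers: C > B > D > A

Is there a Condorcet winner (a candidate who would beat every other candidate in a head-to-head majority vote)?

Yes

Head-to-head results (36 voters total):
A vs B: B wins 22–14.
A vs C: C wins 35–1.
A vs D: D wins 23–13.
B vs C: C wins 24–12.
B vs D: B wins 19–17.
C vs D: C wins 32–4.
C beats each rival — A (35–1), B (24–12), D (32–4) — so C is the Condorcet winner.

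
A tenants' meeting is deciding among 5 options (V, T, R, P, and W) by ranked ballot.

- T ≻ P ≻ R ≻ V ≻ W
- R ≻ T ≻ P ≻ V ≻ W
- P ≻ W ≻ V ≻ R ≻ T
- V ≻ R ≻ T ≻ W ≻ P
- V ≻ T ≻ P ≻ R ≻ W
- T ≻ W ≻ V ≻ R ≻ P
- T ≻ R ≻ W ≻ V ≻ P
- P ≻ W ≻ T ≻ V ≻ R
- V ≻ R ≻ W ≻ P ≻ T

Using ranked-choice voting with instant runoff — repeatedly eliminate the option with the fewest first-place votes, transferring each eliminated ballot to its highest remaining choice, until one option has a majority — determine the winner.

T

Round 1: V 3, T 3, P 2, R 1, W 0. W has the fewest and is eliminated.
Round 2: V 3, T 3, P 2, R 1. R has the fewest and is eliminated.
Round 3: T 4, V 3, P 2. P has the fewest and is eliminated.
Round 4: T 5, V 4. T has a majority.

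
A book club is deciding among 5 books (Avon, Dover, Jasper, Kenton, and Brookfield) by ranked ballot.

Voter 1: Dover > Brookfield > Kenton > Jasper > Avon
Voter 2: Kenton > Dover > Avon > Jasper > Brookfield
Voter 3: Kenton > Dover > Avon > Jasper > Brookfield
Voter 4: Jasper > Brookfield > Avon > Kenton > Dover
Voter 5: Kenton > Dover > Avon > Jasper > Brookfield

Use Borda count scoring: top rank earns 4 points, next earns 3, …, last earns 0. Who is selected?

Kenton

Borda scores:
  Avon: 0 + 2 + 2 + 2 + 2 = 8
  Dover: 4 + 3 + 3 + 0 + 3 = 13
  Jasper: 1 + 1 + 1 + 4 + 1 = 8
  Kenton: 2 + 4 + 4 + 1 + 4 = 15
  Brookfield: 3 + 0 + 0 + 3 + 0 = 6
Kenton has the highest total.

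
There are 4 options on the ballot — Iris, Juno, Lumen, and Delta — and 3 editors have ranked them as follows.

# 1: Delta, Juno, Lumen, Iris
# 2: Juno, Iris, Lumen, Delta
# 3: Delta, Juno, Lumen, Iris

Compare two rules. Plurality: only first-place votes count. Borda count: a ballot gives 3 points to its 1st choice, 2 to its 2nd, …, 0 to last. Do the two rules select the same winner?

Plurality first-place counts: Iris 0, Juno 1, Lumen 0, Delta 2 → Delta.
Borda totals: Iris 2, Juno 7, Lumen 3, Delta 6 → Juno.
The two rules disagree: plurality picks Delta, Borda picks Juno.

No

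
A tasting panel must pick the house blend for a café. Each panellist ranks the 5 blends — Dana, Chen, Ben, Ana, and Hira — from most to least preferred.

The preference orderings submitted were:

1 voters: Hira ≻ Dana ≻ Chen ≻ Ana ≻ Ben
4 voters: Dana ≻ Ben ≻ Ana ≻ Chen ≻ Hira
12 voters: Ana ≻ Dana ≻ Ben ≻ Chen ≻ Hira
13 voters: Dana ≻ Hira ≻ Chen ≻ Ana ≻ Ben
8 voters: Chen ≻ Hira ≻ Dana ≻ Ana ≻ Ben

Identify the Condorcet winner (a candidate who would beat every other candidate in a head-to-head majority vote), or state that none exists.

Dana

Head-to-head results (38 voters total):
Dana vs Chen: Dana wins 30–8.
Dana vs Ben: Dana wins 38–0.
Dana vs Ana: Dana wins 26–12.
Dana vs Hira: Dana wins 29–9.
Chen vs Ben: Chen wins 22–16.
Chen vs Ana: Chen wins 22–16.
Chen vs Hira: Chen wins 24–14.
Ben vs Ana: Ana wins 34–4.
Ben vs Hira: Hira wins 22–16.
Ana vs Hira: Hira wins 22–16.
Dana beats each rival — Chen (30–8), Ben (38–0), Ana (26–12), Hira (29–9) — so Dana is the Condorcet winner.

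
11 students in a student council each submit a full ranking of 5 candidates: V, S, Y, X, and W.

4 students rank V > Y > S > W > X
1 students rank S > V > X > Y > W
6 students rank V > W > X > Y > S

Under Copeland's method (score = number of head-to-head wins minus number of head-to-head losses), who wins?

Pairwise results:
  V vs S: V wins 10–1.
  V vs Y: V wins 11–0.
  V vs X: V wins 11–0.
  V vs W: V wins 11–0.
  S vs Y: Y wins 10–1.
  S vs X: X wins 6–5.
  S vs W: W wins 6–5.
  Y vs X: X wins 7–4.
  Y vs W: W wins 6–5.
  X vs W: W wins 10–1.
Copeland scores (wins − losses):
  V: 4 − 0 = 4
  S: 0 − 4 = -4
  Y: 1 − 3 = -2
  X: 2 − 2 = 0
  W: 3 − 1 = 2
V has the best Copeland score.

V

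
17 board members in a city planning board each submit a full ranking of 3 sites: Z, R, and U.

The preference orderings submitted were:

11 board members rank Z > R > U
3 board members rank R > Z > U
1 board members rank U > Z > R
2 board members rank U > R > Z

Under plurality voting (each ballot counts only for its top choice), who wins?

First-place vote totals:
  Z: 11
  R: 3
  U: 3
Z has the most first-place votes.

Z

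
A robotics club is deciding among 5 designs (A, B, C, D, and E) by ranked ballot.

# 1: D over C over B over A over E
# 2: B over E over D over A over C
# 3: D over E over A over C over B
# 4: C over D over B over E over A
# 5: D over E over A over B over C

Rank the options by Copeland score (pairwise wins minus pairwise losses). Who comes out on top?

Pairwise results:
  A vs B: B wins 3–2.
  A vs C: A wins 3–2.
  A vs D: D wins 5–0.
  A vs E: E wins 4–1.
  B vs C: C wins 3–2.
  B vs D: D wins 4–1.
  B vs E: B wins 3–2.
  C vs D: D wins 4–1.
  C vs E: E wins 3–2.
  D vs E: D wins 4–1.
Copeland scores (wins − losses):
  A: 1 − 3 = -2
  B: 2 − 2 = 0
  C: 1 − 3 = -2
  D: 4 − 0 = 4
  E: 2 − 2 = 0
D has the best Copeland score.

D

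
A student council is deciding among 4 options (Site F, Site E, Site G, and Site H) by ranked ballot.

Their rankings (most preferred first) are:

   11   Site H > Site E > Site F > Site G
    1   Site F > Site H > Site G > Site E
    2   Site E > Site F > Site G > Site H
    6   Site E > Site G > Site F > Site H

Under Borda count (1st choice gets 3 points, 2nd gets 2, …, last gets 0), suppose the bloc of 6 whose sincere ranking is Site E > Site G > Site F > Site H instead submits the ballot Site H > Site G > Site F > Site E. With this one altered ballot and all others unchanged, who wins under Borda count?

Borda totals with the altered ballot: Site F 24, Site E 28, Site G 15, Site H 53.
The switch changes the winner from Site E to Site H.

Site H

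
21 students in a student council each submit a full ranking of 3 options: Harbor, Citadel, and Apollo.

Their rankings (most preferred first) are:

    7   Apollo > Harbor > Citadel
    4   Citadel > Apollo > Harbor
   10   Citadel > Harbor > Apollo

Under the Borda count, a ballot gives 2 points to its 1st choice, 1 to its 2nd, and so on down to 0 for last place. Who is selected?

Borda scores:
  Harbor: 7·1 + 4·0 + 10·1 = 17
  Citadel: 7·0 + 4·2 + 10·2 = 28
  Apollo: 7·2 + 4·1 + 10·0 = 18
Citadel has the highest total.

Citadel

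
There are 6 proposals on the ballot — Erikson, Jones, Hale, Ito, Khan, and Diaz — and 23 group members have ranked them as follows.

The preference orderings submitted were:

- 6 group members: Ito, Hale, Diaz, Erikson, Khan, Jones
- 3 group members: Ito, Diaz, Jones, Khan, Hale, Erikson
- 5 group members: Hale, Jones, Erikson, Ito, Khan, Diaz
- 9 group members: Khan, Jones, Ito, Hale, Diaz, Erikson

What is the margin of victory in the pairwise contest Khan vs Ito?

Ballots ranking Khan above Ito: 9.
Ballots ranking Ito above Khan: 6+3+5 = 14.
Ito wins 14–9, a margin of 5.

5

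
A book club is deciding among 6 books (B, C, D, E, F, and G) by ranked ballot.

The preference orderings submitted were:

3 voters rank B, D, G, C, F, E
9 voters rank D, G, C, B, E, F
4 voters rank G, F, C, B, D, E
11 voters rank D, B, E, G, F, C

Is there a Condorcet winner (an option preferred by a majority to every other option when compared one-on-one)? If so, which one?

D

Head-to-head results (27 voters total):
B vs C: B wins 14–13.
B vs D: D wins 20–7.
B vs E: B wins 27–0.
B vs F: B wins 23–4.
B vs G: B wins 14–13.
C vs D: D wins 23–4.
C vs E: C wins 16–11.
C vs F: F wins 15–12.
C vs G: G wins 27–0.
D vs E: D wins 27–0.
D vs F: D wins 23–4.
D vs G: D wins 23–4.
E vs F: E wins 20–7.
E vs G: G wins 16–11.
F vs G: G wins 27–0.
D beats each rival — B (20–7), C (23–4), E (27–0), F (23–4), G (23–4) — so D is the Condorcet winner.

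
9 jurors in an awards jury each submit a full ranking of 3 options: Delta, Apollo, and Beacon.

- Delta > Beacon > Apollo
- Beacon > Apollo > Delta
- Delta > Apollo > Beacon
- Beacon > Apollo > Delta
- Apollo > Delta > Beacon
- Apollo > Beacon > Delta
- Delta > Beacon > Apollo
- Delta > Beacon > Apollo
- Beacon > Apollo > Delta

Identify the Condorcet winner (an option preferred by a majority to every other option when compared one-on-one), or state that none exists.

Head-to-head results (9 voters total):
Delta vs Apollo: Apollo wins 5–4.
Delta vs Beacon: Delta wins 5–4.
Apollo vs Beacon: Beacon wins 6–3.
No candidate beats all others: Delta beats Beacon beats Apollo beats Delta, a majority cycle.

None — there is no Condorcet winner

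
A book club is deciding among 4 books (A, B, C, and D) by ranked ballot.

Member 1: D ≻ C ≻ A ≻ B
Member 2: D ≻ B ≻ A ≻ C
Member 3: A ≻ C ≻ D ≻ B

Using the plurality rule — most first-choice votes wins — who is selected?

First-place vote totals:
  A: 1
  B: 0
  C: 0
  D: 2
D has the most first-place votes.

D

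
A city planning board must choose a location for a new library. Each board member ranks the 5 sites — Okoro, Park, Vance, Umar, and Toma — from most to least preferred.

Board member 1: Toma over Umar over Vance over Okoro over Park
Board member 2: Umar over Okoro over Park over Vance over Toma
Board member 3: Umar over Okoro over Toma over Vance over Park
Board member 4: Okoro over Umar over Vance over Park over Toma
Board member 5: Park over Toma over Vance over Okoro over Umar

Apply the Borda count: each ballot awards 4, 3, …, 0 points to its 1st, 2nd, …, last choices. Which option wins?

Umar

Borda scores:
  Okoro: 1 + 3 + 3 + 4 + 1 = 12
  Park: 0 + 2 + 0 + 1 + 4 = 7
  Vance: 2 + 1 + 1 + 2 + 2 = 8
  Umar: 3 + 4 + 4 + 3 + 0 = 14
  Toma: 4 + 0 + 2 + 0 + 3 = 9
Umar has the highest total.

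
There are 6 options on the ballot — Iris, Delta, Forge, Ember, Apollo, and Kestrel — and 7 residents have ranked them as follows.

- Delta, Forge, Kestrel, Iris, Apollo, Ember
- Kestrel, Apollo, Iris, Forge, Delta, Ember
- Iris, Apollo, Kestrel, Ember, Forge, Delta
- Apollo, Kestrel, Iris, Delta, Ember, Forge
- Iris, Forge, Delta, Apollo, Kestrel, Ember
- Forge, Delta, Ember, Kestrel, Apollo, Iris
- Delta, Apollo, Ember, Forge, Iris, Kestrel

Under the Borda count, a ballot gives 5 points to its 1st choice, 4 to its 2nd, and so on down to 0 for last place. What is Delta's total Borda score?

20

Borda scores:
  Iris: 2 + 3 + 5 + 3 + 5 + 0 + 1 = 19
  Delta: 5 + 1 + 0 + 2 + 3 + 4 + 5 = 20
  Forge: 4 + 2 + 1 + 0 + 4 + 5 + 2 = 18
  Ember: 0 + 0 + 2 + 1 + 0 + 3 + 3 = 9
  Apollo: 1 + 4 + 4 + 5 + 2 + 1 + 4 = 21
  Kestrel: 3 + 5 + 3 + 4 + 1 + 2 + 0 = 18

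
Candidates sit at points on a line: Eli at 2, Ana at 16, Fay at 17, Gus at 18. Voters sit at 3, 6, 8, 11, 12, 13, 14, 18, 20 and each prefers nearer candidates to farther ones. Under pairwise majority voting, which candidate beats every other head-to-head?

Ana

With single-peaked preferences on a line, the Condorcet winner is the candidate closest to the median voter.
The median voter (position 12) is closest to Ana at 16.
Check: Ana vs Fay — voters closer to Ana: 7 of 9.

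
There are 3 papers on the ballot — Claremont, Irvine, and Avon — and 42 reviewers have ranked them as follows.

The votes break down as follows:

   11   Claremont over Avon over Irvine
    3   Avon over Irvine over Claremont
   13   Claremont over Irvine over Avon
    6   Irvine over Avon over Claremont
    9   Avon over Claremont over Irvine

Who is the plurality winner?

First-place vote totals:
  Claremont: 24
  Irvine: 6
  Avon: 12
Claremont has the most first-place votes.

Claremont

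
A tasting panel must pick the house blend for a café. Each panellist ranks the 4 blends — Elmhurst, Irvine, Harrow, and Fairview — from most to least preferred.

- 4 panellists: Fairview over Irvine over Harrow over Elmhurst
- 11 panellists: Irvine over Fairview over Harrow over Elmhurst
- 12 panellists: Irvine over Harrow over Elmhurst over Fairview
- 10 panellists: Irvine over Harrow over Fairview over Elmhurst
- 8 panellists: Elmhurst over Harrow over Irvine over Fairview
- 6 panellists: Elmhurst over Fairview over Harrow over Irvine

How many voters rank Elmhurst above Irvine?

Ballots ranking Elmhurst above Irvine: 8+6 = 14.
Ballots ranking Irvine above Elmhurst: 4+11+12+10 = 37.
So 14 of 51 voters prefer Elmhurst to Irvine.

14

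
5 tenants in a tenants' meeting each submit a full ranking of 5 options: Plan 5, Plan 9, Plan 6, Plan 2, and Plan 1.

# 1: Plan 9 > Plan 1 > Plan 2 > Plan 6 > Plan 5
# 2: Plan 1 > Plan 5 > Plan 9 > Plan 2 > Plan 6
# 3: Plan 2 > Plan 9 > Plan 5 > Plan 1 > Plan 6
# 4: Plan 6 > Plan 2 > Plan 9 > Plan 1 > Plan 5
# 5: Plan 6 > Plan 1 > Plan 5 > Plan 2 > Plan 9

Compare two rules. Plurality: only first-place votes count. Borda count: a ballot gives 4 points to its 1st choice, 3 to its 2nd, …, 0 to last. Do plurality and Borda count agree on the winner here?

No

Plurality first-place counts: Plan 5 0, Plan 9 1, Plan 6 2, Plan 2 1, Plan 1 1 → Plan 6.
Borda totals: Plan 5 7, Plan 9 11, Plan 6 9, Plan 2 11, Plan 1 12 → Plan 1.
The two rules disagree: plurality picks Plan 6, Borda picks Plan 1.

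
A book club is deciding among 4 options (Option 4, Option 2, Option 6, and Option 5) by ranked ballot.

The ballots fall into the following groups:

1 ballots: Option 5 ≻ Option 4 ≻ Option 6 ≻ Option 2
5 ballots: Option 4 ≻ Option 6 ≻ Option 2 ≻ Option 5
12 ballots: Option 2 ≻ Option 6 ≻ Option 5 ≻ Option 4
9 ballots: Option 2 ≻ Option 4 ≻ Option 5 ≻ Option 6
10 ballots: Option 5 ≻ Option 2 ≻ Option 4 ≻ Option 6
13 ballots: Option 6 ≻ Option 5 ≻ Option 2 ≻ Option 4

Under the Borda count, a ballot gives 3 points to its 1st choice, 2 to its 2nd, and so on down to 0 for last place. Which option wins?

Option 2

Borda scores:
  Option 4: 2 + 5·3 + 12·0 + 9·2 + 10·1 + 13·0 = 45
  Option 2: 0 + 5·1 + 12·3 + 9·3 + 10·2 + 13·1 = 101
  Option 6: 1 + 5·2 + 12·2 + 9·0 + 10·0 + 13·3 = 74
  Option 5: 3 + 5·0 + 12·1 + 9·1 + 10·3 + 13·2 = 80
Option 2 has the highest total.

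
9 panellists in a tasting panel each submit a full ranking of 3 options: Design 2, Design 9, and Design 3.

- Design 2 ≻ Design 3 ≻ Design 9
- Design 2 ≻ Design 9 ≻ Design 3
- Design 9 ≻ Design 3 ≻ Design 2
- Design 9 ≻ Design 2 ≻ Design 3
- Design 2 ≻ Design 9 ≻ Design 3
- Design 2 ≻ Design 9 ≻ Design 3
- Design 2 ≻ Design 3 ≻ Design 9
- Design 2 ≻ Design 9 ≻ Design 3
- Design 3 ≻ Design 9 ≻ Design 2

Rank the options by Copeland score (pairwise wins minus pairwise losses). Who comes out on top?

Design 2

Pairwise results:
  Design 2 vs Design 9: Design 2 wins 6–3.
  Design 2 vs Design 3: Design 2 wins 7–2.
  Design 9 vs Design 3: Design 9 wins 6–3.
Copeland scores (wins − losses):
  Design 2: 2 − 0 = 2
  Design 9: 1 − 1 = 0
  Design 3: 0 − 2 = -2
Design 2 has the best Copeland score.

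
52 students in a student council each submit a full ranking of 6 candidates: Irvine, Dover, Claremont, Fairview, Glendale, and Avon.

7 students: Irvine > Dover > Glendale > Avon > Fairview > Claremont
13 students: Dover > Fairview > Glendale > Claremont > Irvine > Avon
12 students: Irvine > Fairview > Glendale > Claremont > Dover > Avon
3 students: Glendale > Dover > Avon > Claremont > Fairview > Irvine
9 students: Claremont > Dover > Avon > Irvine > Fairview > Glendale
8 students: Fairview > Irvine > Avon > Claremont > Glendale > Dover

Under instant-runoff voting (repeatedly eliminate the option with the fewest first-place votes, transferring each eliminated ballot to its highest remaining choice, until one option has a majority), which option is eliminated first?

Avon

Round 1: Irvine 19, Dover 13, Claremont 9, Fairview 8, Glendale 3, Avon 0. Avon has the fewest and is eliminated.
Round 2: Irvine 19, Dover 13, Claremont 9, Fairview 8, Glendale 3. Glendale has the fewest and is eliminated.
Round 3: Irvine 19, Dover 16, Claremont 9, Fairview 8. Fairview has the fewest and is eliminated.
Round 4: Irvine 27, Dover 16, Claremont 9. Irvine has a majority.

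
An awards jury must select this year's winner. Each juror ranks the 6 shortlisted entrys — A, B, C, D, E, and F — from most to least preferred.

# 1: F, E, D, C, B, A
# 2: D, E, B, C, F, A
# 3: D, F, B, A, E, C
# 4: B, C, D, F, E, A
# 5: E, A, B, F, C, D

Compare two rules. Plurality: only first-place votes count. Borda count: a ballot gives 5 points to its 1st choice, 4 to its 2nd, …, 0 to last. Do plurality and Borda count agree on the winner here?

Yes

Plurality first-place counts: A 0, B 1, C 0, D 2, E 1, F 1 → D.
Borda totals: A 6, B 15, C 9, D 16, E 15, F 14 → D.
The two rules agree on D.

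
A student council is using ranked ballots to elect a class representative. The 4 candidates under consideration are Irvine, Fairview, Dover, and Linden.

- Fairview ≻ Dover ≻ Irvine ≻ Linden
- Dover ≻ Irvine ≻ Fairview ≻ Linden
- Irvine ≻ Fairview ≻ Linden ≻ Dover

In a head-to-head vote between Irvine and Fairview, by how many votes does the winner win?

Ballots ranking Irvine above Fairview: 2.
Ballots ranking Fairview above Irvine: 1.
Irvine wins 2–1, a margin of 1.

1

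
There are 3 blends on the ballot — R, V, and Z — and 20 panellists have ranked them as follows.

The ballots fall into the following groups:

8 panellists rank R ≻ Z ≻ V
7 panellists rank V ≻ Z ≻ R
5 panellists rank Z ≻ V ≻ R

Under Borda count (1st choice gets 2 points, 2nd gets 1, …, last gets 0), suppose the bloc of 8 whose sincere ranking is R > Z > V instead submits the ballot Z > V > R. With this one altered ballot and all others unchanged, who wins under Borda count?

Z

Borda totals with the altered ballot: R 0, V 27, Z 33.
The winner is unchanged: still Z.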